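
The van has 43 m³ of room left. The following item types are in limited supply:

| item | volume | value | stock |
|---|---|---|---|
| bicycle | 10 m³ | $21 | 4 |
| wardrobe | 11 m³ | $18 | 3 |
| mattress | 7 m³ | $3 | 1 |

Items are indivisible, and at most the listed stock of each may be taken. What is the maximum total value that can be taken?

Top feasible selections:
- 4×bicycle: volume 40, value 84
- 3×bicycle + 1×wardrobe: volume 41, value 81
- 2×bicycle + 2×wardrobe: volume 42, value 78
Best: $84.

$84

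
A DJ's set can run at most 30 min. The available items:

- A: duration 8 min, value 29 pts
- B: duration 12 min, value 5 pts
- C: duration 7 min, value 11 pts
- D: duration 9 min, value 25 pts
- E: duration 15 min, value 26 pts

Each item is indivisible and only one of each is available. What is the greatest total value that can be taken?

Check high-value combinations within 30 min:
- A+C+E: duration 8+7+15=30, value 29+11+26=66
- A+C+D: duration 8+7+9=24, value 29+11+25=65
- A+B+D: duration 8+12+9=29, value 29+5+25=59
Best: 66 pts.

66 pts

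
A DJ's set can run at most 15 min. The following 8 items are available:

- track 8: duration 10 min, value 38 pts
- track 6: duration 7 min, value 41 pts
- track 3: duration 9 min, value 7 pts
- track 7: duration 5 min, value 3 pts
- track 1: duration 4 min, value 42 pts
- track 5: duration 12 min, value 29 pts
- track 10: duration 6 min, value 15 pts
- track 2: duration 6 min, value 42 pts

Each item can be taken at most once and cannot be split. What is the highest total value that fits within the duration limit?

87 pts

Check high-value combinations within 15 min:
- track 7+track 1+track 2: duration 5+4+6=15, value 3+42+42=87
- track 1+track 2: duration 4+6=10, value 42+42=84
- track 6+track 1: duration 7+4=11, value 41+42=83
- track 6+track 2: duration 7+6=13, value 41+42=83
- track 8+track 1: duration 10+4=14, value 38+42=80
Best: 87 pts.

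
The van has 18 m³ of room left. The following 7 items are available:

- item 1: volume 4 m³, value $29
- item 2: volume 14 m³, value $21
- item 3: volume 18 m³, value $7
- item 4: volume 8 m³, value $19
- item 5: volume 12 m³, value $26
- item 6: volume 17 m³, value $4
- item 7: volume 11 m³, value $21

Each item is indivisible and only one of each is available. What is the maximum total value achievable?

$55

This is a 0/1 knapsack; check combinations near the capacity.
- item 1+item 5: volume 4+12=16, value 29+26=55
- item 1+item 7: volume 4+11=15, value 29+21=50
- item 1+item 2: volume 4+14=18, value 29+21=50
- item 1+item 4: volume 4+8=12, value 29+19=48
Best: $55.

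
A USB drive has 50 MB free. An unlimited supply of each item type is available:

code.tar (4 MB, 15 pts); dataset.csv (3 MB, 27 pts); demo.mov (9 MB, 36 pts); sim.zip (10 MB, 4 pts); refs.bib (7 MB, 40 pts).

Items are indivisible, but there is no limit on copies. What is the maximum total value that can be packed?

432 pts

Best value-per-unit is dataset.csv at 27/3, and filling with it alone uses size 16×3=48. No mix of the others beats 16×27 = 432.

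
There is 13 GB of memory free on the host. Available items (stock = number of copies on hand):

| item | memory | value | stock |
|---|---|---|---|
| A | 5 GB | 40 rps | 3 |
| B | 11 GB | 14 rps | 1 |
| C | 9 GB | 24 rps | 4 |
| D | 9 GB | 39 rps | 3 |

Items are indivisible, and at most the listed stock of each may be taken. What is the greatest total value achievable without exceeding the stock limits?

80 rps

Best selections within memory 13 and stock limits:
- 2×A: memory 10, value 80
- 1×A: memory 5, value 40
- 1×D: memory 9, value 39
Best: 80 rps.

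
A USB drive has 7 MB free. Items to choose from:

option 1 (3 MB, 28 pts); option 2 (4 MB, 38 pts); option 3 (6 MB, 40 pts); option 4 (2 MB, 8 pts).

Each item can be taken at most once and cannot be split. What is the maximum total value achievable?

This is a 0/1 knapsack; check combinations near the capacity.
- option 1+option 2: size 3+4=7, value 28+38=66
- option 2+option 4: size 4+2=6, value 38+8=46
- option 3: size 6, value 40
- option 2: size 4, value 38
Best: 66 pts.

66 pts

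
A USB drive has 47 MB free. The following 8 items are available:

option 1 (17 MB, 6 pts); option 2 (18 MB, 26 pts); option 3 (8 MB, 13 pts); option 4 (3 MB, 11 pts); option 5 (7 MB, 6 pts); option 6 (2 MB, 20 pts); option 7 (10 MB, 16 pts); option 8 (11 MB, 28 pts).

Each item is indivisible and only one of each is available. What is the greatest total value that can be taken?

101 pts

This is a 0/1 knapsack; check combinations near the capacity.
- option 2+option 4+option 6+option 7+option 8: size 18+3+2+10+11=44, value 26+11+20+16+28=101
- option 2+option 3+option 4+option 6+option 8: size 18+8+3+2+11=42, value 26+13+11+20+28=98
- option 3+option 4+option 5+option 6+option 7+option 8: size 8+3+7+2+10+11=41, value 13+11+6+20+16+28=94
- option 2+option 3+option 5+option 6+option 8: size 18+8+7+2+11=46, value 26+13+6+20+28=93
Best: 101 pts.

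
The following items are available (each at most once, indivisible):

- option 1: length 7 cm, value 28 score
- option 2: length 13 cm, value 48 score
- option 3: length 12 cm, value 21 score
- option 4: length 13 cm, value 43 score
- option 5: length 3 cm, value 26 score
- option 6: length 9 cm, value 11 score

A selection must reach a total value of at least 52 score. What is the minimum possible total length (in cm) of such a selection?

10

Subsets with value ≥ 52, sorted by total length:
- option 1+option 5: length 10, value 54
- option 2+option 5: length 16, value 74
Minimum length: 10 cm.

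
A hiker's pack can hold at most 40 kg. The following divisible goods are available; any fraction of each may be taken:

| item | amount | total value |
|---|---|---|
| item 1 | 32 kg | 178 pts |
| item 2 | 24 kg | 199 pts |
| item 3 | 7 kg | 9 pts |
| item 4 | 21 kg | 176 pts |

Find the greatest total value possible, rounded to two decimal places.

333.54

Take in order of value per unit:
- item 4 (176/21 per unit): all 21 → value 176, running total 176.00
- item 2 (199/24 per unit): 19 of 24 → value 19×199/24 = 157.5417, running total 333.54
Total 333.54.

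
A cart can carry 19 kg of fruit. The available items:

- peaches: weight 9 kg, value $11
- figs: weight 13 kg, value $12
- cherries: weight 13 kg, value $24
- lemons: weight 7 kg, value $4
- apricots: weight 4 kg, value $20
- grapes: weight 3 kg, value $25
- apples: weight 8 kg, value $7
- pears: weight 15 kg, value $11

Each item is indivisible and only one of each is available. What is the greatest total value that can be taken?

$56

Check high-value combinations within 19 kg:
- peaches+apricots+grapes: weight 9+4+3=16, value 11+20+25=56
- apricots+grapes+apples: weight 4+3+8=15, value 20+25+7=52
- lemons+apricots+grapes: weight 7+4+3=14, value 4+20+25=49
- cherries+grapes: weight 13+3=16, value 24+25=49
Best: $56.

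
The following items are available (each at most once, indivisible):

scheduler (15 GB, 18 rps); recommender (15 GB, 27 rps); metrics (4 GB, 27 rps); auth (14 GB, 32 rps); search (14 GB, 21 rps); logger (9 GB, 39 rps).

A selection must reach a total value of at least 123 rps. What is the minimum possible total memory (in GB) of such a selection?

Subsets with value ≥ 123, sorted by total memory:
- recommender+metrics+auth+logger: memory 42, value 125
- recommender+metrics+auth+search+logger: memory 56, value 146
- scheduler+metrics+auth+search+logger: memory 56, value 137
- scheduler+recommender+metrics+auth+logger: memory 57, value 143
Minimum memory: 42 GB.

42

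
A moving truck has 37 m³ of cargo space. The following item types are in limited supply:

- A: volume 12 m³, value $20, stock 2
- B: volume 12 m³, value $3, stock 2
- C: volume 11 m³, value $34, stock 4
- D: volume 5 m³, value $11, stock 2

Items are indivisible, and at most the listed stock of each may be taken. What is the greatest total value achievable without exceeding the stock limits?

$102

Top feasible selections:
- 3×C: volume 33, value 102
- 2×C + 2×D: volume 32, value 90
- 1×A + 2×C: volume 34, value 88
- 2×C + 1×D: volume 27, value 79
Best: $102.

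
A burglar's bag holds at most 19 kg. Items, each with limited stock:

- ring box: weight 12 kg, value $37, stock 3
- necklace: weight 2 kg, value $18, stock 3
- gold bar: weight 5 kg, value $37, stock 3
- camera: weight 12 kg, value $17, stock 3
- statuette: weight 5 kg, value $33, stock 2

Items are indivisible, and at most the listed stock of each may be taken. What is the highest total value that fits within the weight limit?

$147

Top feasible selections:
- 2×necklace + 3×gold bar: weight 19, value 147
- 2×necklace + 2×gold bar + 1×statuette: weight 19, value 143
- 2×necklace + 1×gold bar + 2×statuette: weight 19, value 139
Best: $147.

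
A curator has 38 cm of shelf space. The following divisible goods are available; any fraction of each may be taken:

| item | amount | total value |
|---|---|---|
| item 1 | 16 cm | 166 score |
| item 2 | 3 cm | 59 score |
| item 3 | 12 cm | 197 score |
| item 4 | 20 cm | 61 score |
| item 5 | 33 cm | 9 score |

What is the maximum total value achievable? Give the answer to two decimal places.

443.35

Take in order of value per unit:
- item 2 (59/3 per unit): all 3 → value 59, running total 59.00
- item 3 (197/12 per unit): all 12 → value 197, running total 256.00
- item 1 (166/16 per unit): all 16 → value 166, running total 422.00
- item 4 (61/20 per unit): 7 of 20 → value 7×61/20 = 21.3500, running total 443.35
Total 443.35.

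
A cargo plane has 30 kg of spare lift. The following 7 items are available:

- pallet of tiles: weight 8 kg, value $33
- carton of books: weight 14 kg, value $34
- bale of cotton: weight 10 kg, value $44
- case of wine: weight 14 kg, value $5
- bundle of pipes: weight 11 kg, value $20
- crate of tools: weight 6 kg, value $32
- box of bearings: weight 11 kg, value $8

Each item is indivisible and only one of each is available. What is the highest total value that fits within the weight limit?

$110

Check high-value combinations within 30 kg:
- carton of books+bale of cotton+crate of tools: weight 14+10+6=30, value 34+44+32=110
- pallet of tiles+bale of cotton+crate of tools: weight 8+10+6=24, value 33+44+32=109
- pallet of tiles+carton of books+crate of tools: weight 8+14+6=28, value 33+34+32=99
Best: $110.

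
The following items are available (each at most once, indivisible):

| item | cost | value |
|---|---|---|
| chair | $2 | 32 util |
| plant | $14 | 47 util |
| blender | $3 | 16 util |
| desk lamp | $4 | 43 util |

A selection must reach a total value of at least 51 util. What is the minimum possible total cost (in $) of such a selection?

Subsets with value ≥ 51, sorted by total cost:
- chair+desk lamp: cost 6, value 75
- blender+desk lamp: cost 7, value 59
- chair+blender+desk lamp: cost 9, value 91
- chair+plant: cost 16, value 79
Minimum cost: 6 $.

6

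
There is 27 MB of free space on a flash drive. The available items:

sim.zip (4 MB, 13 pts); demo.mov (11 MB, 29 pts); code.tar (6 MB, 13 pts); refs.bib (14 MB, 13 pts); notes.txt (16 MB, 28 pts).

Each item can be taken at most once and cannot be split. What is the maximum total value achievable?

57 pts

Check high-value combinations within 27 MB:
- demo.mov+notes.txt: size 11+16=27, value 29+28=57
- sim.zip+demo.mov+code.tar: size 4+11+6=21, value 13+29+13=55
- sim.zip+code.tar+notes.txt: size 4+6+16=26, value 13+13+28=54
Best: 57 pts.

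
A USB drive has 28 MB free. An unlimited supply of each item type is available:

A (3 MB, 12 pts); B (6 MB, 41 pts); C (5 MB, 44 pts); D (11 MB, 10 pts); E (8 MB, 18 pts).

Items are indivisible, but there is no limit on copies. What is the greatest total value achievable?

232 pts

Best value-per-unit is C at 44/5; filling with it alone gives 5×44 = 220.
Optimal mix: 1×A + 5×C → size 28, value 232.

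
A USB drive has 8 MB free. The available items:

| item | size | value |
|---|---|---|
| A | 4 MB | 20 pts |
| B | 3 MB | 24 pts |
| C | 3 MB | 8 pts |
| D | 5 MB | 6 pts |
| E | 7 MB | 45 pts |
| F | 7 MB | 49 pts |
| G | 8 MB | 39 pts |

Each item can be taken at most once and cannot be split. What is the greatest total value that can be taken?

Check high-value combinations within 8 MB:
- F: size 7, value 49
- E: size 7, value 45
- A+B: size 4+3=7, value 20+24=44
Best: 49 pts.

49 pts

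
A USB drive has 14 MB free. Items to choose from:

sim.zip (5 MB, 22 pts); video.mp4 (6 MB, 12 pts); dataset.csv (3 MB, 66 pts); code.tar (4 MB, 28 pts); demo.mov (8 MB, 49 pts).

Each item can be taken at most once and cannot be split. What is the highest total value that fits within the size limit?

Check high-value combinations within 14 MB:
- sim.zip+dataset.csv+code.tar: size 5+3+4=12, value 22+66+28=116
- dataset.csv+demo.mov: size 3+8=11, value 66+49=115
- video.mp4+dataset.csv+code.tar: size 6+3+4=13, value 12+66+28=106
- sim.zip+video.mp4+dataset.csv: size 5+6+3=14, value 22+12+66=100
- dataset.csv+code.tar: size 3+4=7, value 66+28=94
Best: 116 pts.

116 pts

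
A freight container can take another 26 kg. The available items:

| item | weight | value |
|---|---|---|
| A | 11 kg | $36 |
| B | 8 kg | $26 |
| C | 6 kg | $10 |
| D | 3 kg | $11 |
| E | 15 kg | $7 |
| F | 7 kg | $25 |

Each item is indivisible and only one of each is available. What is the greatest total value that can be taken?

$87

Check high-value combinations within 26 kg:
- A+B+F: weight 11+8+7=26, value 36+26+25=87
- A+B+D: weight 11+8+3=22, value 36+26+11=73
- A+D+F: weight 11+3+7=21, value 36+11+25=72
Best: $87.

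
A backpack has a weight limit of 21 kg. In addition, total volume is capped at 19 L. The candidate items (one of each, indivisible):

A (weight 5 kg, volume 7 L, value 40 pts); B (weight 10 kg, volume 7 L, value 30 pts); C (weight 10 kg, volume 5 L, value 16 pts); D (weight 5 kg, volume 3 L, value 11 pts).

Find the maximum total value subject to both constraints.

81 pts

Feasible sets respecting both limits:
- A+B+D: weight 20, volume 17, value 81
- A+B: weight 15, volume 14, value 70
- A+C+D: weight 20, volume 15, value 67
- A+C: weight 15, volume 12, value 56
Best: 81 pts.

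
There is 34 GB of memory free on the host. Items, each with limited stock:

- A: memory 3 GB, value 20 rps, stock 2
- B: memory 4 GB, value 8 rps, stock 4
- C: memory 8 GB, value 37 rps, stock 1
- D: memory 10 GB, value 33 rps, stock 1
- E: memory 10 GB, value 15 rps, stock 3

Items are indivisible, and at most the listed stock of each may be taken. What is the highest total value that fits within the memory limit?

Top feasible selections:
- 2×A + 2×B + 1×C + 1×D: memory 32, value 126
- 2×A + 1×C + 1×D + 1×E: memory 34, value 125
- 2×A + 1×B + 1×C + 1×D: memory 28, value 118
- 1×A + 3×B + 1×C + 1×D: memory 33, value 114
Best: 126 rps.

126 rps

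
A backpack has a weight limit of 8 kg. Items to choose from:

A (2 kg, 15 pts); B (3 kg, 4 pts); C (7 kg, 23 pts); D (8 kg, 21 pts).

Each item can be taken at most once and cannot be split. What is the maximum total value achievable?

23 pts

Check high-value combinations within 8 kg:
- C: weight 7, value 23
- D: weight 8, value 21
- A+B: weight 2+3=5, value 15+4=19
Best: 23 pts.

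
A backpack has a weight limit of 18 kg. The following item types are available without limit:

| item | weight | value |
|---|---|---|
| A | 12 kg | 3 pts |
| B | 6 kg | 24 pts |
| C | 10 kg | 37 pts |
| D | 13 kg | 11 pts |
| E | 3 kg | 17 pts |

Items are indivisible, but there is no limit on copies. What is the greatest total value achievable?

102 pts

Best value-per-unit is E at 17/3, and filling with it alone uses weight 6×3=18. No mix of the others beats 6×17 = 102.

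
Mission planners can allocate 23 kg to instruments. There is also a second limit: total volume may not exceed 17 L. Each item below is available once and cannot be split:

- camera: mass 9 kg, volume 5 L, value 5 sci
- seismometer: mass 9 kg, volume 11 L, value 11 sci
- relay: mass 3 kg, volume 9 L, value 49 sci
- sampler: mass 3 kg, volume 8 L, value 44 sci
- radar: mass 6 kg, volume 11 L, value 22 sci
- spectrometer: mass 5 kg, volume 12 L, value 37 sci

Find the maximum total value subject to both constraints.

93 sci

Feasible sets respecting both limits:
- relay+sampler: mass 6, volume 17, value 93
- camera+relay: mass 12, volume 14, value 54
- relay: mass 3, volume 9, value 49
- camera+sampler: mass 12, volume 13, value 49
Best: 93 sci.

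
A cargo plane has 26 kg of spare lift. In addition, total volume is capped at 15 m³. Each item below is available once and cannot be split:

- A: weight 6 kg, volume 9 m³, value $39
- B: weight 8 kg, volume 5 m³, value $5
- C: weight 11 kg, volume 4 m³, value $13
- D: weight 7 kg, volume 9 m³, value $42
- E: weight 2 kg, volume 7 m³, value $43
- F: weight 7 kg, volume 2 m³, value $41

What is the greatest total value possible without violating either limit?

Feasible sets respecting both limits:
- C+E+F: weight 20, volume 13, value 97
- C+D+F: weight 25, volume 15, value 96
- A+C+F: weight 24, volume 15, value 93
Best: $97.

$97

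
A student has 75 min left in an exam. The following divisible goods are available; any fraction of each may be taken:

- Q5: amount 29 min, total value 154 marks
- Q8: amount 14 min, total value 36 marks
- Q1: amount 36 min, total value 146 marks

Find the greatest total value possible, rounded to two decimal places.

Take in order of value per unit:
- Q5 (154/29 per unit): all 29 → value 154, running total 154.00
- Q1 (146/36 per unit): all 36 → value 146, running total 300.00
- Q8 (36/14 per unit): 10 of 14 → value 10×36/14 = 25.7143, running total 325.71
Total 325.71.

325.71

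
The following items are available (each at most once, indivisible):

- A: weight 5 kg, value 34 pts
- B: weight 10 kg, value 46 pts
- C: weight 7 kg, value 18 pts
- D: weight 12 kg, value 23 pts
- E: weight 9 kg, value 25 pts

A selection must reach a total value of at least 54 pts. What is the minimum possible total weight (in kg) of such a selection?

Subsets with value ≥ 54, sorted by total weight:
- A+E: weight 14, value 59
- A+B: weight 15, value 80
Minimum weight: 14 kg.

14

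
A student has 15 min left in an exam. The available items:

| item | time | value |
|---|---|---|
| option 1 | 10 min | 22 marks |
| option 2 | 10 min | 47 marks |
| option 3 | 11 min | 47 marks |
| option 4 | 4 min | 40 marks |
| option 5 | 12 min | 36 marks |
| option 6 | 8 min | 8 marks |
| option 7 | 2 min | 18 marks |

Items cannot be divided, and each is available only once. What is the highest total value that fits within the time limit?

87 marks

Check high-value combinations within 15 min:
- option 2+option 4: time 10+4=14, value 47+40=87
- option 3+option 4: time 11+4=15, value 47+40=87
- option 4+option 6+option 7: time 4+8+2=14, value 40+8+18=66
- option 2+option 7: time 10+2=12, value 47+18=65
Best: 87 marks.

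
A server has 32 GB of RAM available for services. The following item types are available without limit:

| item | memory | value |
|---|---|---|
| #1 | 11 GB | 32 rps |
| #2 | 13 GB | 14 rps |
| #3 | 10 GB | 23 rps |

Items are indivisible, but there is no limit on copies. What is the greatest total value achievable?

87 rps

Best value-per-unit is #1 at 32/11; filling with it alone gives 2×32 = 64.
Optimal mix: 2×#1 + 1×#3 → memory 32, value 87.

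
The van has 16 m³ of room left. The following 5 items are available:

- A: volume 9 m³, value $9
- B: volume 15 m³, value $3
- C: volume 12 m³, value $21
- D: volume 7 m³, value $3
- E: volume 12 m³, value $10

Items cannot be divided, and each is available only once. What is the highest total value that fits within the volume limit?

This is a 0/1 knapsack; check combinations near the capacity.
- C: volume 12, value 21
- A+D: volume 9+7=16, value 9+3=12
- E: volume 12, value 10
- A: volume 9, value 9
Best: $21.

$21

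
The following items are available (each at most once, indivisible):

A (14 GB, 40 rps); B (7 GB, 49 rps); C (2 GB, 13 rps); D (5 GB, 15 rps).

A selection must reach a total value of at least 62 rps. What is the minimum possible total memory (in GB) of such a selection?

9

Subsets with value ≥ 62, sorted by total memory:
- B+C: memory 9, value 62
- B+D: memory 12, value 64
Minimum memory: 9 GB.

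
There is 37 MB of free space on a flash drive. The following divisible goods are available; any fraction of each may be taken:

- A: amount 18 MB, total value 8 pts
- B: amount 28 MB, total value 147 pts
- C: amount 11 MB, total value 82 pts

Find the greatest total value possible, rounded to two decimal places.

218.50

Take in order of value per unit:
- C (82/11 per unit): all 11 → value 82, running total 82.00
- B (147/28 per unit): 26 of 28 → value 26×147/28 = 136.5000, running total 218.50
Total 218.50.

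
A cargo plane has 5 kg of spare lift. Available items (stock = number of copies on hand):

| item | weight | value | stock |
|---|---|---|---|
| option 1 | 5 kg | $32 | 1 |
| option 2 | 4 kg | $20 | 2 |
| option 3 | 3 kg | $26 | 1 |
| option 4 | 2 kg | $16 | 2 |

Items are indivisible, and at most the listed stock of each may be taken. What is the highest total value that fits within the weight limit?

Top feasible selections:
- 1×option 3 + 1×option 4: weight 5, value 42
- 2×option 4: weight 4, value 32
- 1×option 1: weight 5, value 32
- 1×option 3: weight 3, value 26
Best: $42.

$42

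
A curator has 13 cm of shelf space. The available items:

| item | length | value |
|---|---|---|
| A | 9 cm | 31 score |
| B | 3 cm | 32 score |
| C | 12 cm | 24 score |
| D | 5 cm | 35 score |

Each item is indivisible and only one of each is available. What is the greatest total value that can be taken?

67 score

Check high-value combinations within 13 cm:
- B+D: length 3+5=8, value 32+35=67
- A+B: length 9+3=12, value 31+32=63
- D: length 5, value 35
- B: length 3, value 32
- A: length 9, value 31
Best: 67 score.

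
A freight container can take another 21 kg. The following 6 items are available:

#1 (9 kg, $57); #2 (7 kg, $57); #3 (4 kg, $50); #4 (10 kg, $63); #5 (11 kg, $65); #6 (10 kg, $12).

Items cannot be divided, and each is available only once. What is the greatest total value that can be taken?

Check high-value combinations within 21 kg:
- #2+#3+#4: weight 7+4+10=21, value 57+50+63=170
- #1+#2+#3: weight 9+7+4=20, value 57+57+50=164
- #4+#5: weight 10+11=21, value 63+65=128
Best: $170.

$170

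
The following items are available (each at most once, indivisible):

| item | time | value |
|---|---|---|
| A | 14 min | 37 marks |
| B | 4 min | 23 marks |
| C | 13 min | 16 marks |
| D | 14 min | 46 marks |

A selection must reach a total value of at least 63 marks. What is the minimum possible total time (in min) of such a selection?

Subsets with value ≥ 63, sorted by total time:
- B+D: time 18, value 69
- A+D: time 28, value 83
- B+C+D: time 31, value 85
Minimum time: 18 min.

18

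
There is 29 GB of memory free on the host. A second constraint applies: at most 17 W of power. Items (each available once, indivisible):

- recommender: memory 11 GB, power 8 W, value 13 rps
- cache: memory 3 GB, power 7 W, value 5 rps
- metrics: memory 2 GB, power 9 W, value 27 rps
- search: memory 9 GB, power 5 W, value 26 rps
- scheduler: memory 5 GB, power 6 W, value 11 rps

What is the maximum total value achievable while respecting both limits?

53 rps

Feasible sets respecting both limits:
- metrics+search: memory 11, power 14, value 53
- recommender+metrics: memory 13, power 17, value 40
- recommender+search: memory 20, power 13, value 39
- metrics+scheduler: memory 7, power 15, value 38
Best: 53 rps.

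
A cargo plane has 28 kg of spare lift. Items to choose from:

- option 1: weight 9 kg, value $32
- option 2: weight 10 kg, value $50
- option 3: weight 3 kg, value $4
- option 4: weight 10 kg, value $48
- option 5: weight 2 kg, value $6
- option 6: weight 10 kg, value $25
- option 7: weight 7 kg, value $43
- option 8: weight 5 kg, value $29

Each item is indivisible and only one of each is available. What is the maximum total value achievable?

$141

Check high-value combinations within 28 kg:
- option 2+option 4+option 7: weight 10+10+7=27, value 50+48+43=141
- option 2+option 4+option 5+option 8: weight 10+10+2+5=27, value 50+48+6+29=133
- option 2+option 3+option 5+option 7+option 8: weight 10+3+2+7+5=27, value 50+4+6+43+29=132
- option 1+option 2+option 5+option 7: weight 9+10+2+7=28, value 32+50+6+43=131
Best: $141.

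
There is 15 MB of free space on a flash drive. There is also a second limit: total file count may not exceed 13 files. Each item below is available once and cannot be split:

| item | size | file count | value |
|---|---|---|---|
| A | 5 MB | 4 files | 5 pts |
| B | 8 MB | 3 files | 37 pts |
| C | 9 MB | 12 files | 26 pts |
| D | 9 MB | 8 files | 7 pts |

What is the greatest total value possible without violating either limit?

42 pts

Feasible sets respecting both limits:
- A+B: size 13, file count 7, value 42
- B: size 8, file count 3, value 37
- C: size 9, file count 12, value 26
Best: 42 pts.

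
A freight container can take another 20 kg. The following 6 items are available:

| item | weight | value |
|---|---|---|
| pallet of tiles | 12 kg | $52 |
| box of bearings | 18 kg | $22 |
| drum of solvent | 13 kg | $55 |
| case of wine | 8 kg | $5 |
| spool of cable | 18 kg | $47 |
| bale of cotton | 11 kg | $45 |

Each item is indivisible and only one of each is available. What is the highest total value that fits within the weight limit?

This is a 0/1 knapsack; check combinations near the capacity.
- pallet of tiles+case of wine: weight 12+8=20, value 52+5=57
- drum of solvent: weight 13, value 55
- pallet of tiles: weight 12, value 52
- case of wine+bale of cotton: weight 8+11=19, value 5+45=50
- spool of cable: weight 18, value 47
Best: $57.

$57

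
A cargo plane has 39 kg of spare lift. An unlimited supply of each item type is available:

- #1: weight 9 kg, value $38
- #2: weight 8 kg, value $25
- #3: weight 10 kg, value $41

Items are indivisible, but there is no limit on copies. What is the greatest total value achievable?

Best value-per-unit is #1 at 38/9; filling with it alone gives 4×38 = 152.
Optimal mix: 1×#1 + 3×#3 → weight 39, value 161.

$161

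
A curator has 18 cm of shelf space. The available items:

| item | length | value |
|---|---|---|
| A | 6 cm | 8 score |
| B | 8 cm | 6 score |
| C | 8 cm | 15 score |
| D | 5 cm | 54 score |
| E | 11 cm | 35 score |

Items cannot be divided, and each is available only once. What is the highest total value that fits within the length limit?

89 score

Check high-value combinations within 18 cm:
- D+E: length 5+11=16, value 54+35=89
- C+D: length 8+5=13, value 15+54=69
- A+D: length 6+5=11, value 8+54=62
- B+D: length 8+5=13, value 6+54=60
Best: 89 score.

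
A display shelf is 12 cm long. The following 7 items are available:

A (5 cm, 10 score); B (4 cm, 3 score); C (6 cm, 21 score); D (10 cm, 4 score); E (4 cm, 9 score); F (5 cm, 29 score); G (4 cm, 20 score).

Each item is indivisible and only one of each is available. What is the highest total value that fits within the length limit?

50 score

Check high-value combinations within 12 cm:
- C+F: length 6+5=11, value 21+29=50
- F+G: length 5+4=9, value 29+20=49
- C+G: length 6+4=10, value 21+20=41
- A+F: length 5+5=10, value 10+29=39
Best: 50 score.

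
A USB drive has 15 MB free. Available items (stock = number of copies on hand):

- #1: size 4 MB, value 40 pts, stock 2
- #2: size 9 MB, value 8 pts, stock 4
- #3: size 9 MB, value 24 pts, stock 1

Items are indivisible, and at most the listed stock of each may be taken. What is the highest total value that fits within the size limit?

80 pts

Best selections within size 15 and stock limits:
- 2×#1: size 8, value 80
- 1×#1 + 1×#3: size 13, value 64
Best: 80 pts.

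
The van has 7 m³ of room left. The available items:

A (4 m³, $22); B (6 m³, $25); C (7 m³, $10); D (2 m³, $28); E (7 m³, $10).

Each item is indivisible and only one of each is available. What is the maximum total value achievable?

$50

Check high-value combinations within 7 m³:
- A+D: volume 4+2=6, value 22+28=50
- D: volume 2, value 28
- B: volume 6, value 25
Best: $50.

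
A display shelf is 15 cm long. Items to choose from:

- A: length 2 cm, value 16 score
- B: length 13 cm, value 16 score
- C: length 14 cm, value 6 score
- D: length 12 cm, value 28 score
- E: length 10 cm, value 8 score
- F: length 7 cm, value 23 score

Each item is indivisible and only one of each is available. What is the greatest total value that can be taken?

Check high-value combinations within 15 cm:
- A+D: length 2+12=14, value 16+28=44
- A+F: length 2+7=9, value 16+23=39
- A+B: length 2+13=15, value 16+16=32
- D: length 12, value 28
- A+E: length 2+10=12, value 16+8=24
Best: 44 score.

44 score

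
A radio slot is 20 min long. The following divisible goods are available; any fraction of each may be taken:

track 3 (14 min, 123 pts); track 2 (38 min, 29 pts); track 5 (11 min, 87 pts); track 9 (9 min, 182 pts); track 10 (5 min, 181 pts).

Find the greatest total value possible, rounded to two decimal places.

Take in order of value per unit:
- track 10 (181/5 per unit): all 5 → value 181, running total 181.00
- track 9 (182/9 per unit): all 9 → value 182, running total 363.00
- track 3 (123/14 per unit): 6 of 14 → value 6×123/14 = 52.7143, running total 415.71
Total 415.71.

415.71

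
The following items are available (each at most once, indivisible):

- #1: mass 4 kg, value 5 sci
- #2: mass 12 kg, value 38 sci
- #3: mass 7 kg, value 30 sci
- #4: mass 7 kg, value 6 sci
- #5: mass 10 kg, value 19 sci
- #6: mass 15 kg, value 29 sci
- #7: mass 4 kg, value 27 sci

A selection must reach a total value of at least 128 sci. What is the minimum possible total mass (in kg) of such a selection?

42

Subsets with value ≥ 128, sorted by total mass:
- #1+#2+#3+#6+#7: mass 42, value 129
- #2+#3+#4+#6+#7: mass 45, value 130
Minimum mass: 42 kg.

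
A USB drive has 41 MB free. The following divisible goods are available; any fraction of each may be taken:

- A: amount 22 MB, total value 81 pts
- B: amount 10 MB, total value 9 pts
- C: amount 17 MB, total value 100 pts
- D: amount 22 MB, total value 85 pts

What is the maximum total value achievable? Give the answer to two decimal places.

Take in order of value per unit:
- C (100/17 per unit): all 17 → value 100, running total 100.00
- D (85/22 per unit): all 22 → value 85, running total 185.00
- A (81/22 per unit): 2 of 22 → value 2×81/22 = 7.3636, running total 192.36
Total 192.36.

192.36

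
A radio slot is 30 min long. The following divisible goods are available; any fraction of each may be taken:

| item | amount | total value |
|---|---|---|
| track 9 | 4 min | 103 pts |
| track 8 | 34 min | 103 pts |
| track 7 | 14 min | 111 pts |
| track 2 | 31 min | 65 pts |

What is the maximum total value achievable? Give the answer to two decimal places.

Take in order of value per unit:
- track 9 (103/4 per unit): all 4 → value 103, running total 103.00
- track 7 (111/14 per unit): all 14 → value 111, running total 214.00
- track 8 (103/34 per unit): 12 of 34 → value 12×103/34 = 36.3529, running total 250.35
Total 250.35.

250.35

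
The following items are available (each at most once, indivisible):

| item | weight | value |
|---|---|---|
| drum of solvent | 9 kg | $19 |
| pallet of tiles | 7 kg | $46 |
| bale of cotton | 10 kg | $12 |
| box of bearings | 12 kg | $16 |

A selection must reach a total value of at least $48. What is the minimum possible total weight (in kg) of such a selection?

Subsets with value ≥ 48, sorted by total weight:
- drum of solvent+pallet of tiles: weight 16, value 65
- pallet of tiles+bale of cotton: weight 17, value 58
Minimum weight: 16 kg.

16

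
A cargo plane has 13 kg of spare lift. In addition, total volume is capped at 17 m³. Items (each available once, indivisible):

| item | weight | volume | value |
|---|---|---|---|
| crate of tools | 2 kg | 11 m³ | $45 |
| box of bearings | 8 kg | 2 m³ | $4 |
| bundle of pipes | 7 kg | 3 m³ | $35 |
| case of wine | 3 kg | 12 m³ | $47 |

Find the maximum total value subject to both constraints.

$82

Feasible sets respecting both limits:
- bundle of pipes+case of wine: weight 10, volume 15, value 82
- crate of tools+bundle of pipes: weight 9, volume 14, value 80
- box of bearings+case of wine: weight 11, volume 14, value 51
- crate of tools+box of bearings: weight 10, volume 13, value 49
Best: $82.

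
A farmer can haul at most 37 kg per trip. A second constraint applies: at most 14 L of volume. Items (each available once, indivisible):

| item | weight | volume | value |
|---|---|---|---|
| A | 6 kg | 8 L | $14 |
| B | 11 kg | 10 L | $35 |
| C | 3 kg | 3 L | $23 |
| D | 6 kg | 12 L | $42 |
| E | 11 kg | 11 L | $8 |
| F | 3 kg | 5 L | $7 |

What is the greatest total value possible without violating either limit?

Feasible sets respecting both limits:
- B+C: weight 14, volume 13, value 58
- D: weight 6, volume 12, value 42
- A+C: weight 9, volume 11, value 37
- B: weight 11, volume 10, value 35
Best: $58.

$58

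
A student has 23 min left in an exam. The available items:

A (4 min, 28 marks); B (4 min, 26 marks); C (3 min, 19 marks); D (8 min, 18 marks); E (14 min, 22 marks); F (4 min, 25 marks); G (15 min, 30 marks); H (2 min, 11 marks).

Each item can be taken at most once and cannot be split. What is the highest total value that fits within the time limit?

Check high-value combinations within 23 min:
- A+B+C+D+F: time 4+4+3+8+4=23, value 28+26+19+18+25=116
- A+B+C+F+H: time 4+4+3+4+2=17, value 28+26+19+25+11=109
- A+B+D+F+H: time 4+4+8+4+2=22, value 28+26+18+25+11=108
Best: 116 marks.

116 marks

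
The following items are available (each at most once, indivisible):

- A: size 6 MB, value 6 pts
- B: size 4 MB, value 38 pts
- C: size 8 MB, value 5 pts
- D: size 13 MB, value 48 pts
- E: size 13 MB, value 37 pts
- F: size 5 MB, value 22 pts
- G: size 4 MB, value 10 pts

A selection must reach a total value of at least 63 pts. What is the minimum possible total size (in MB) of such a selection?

13

Subsets with value ≥ 63, sorted by total size:
- B+F+G: size 13, value 70
- A+B+F: size 15, value 66
- B+D: size 17, value 86
Minimum size: 13 MB.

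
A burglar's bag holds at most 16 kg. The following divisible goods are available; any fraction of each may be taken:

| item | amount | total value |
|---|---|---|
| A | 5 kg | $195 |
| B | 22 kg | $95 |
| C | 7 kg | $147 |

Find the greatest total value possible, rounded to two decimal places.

359.27

Take in order of value per unit:
- A (195/5 per unit): all 5 → value 195, running total 195.00
- C (147/7 per unit): all 7 → value 147, running total 342.00
- B (95/22 per unit): 4 of 22 → value 4×95/22 = 17.2727, running total 359.27
Total 359.27.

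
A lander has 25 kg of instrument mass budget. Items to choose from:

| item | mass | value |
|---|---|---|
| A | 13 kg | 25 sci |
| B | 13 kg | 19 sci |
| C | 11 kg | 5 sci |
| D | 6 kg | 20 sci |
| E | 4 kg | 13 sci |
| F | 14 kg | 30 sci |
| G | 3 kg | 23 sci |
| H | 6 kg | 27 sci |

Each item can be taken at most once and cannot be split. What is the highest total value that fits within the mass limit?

This is a 0/1 knapsack; check combinations near the capacity.
- D+E+G+H: mass 6+4+3+6=19, value 20+13+23+27=83
- F+G+H: mass 14+3+6=23, value 30+23+27=80
- A+G+H: mass 13+3+6=22, value 25+23+27=75
- D+F+G: mass 6+14+3=23, value 20+30+23=73
Best: 83 sci.

83 sci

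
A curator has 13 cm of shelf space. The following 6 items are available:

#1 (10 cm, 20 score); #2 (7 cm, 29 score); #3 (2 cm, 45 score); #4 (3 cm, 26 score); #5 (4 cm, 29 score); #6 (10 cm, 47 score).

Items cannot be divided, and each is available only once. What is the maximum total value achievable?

Check high-value combinations within 13 cm:
- #2+#3+#5: length 7+2+4=13, value 29+45+29=103
- #3+#4+#5: length 2+3+4=9, value 45+26+29=100
- #2+#3+#4: length 7+2+3=12, value 29+45+26=100
- #3+#6: length 2+10=12, value 45+47=92
- #3+#5: length 2+4=6, value 45+29=74
Best: 103 score.

103 score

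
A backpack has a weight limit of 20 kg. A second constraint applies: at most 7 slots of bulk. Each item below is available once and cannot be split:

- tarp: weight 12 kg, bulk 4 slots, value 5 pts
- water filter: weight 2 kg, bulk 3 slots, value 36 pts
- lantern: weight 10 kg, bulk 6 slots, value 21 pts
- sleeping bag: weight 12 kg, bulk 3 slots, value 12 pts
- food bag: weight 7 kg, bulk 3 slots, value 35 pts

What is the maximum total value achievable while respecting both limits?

71 pts

Feasible sets respecting both limits:
- water filter+food bag: weight 9, bulk 6, value 71
- water filter+sleeping bag: weight 14, bulk 6, value 48
- sleeping bag+food bag: weight 19, bulk 6, value 47
- tarp+water filter: weight 14, bulk 7, value 41
Best: 71 pts.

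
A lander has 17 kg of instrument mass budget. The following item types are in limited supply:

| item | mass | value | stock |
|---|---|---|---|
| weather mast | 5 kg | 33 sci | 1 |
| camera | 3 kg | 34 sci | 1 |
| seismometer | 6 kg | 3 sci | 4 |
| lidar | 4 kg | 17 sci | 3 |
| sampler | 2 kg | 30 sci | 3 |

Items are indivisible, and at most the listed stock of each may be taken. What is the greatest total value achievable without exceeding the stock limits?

Top feasible selections:
- 1×camera + 2×lidar + 3×sampler: mass 17, value 158
- 1×weather mast + 1×camera + 3×sampler: mass 14, value 157
Best: 158 sci.

158 sci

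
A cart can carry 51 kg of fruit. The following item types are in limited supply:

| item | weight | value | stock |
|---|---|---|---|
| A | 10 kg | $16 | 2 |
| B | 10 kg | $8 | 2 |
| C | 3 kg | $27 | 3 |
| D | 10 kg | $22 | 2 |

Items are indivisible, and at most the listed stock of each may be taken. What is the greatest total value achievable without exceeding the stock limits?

$157

Top feasible selections:
- 2×A + 3×C + 2×D: weight 49, value 157
- 1×A + 1×B + 3×C + 2×D: weight 49, value 149
Best: $157.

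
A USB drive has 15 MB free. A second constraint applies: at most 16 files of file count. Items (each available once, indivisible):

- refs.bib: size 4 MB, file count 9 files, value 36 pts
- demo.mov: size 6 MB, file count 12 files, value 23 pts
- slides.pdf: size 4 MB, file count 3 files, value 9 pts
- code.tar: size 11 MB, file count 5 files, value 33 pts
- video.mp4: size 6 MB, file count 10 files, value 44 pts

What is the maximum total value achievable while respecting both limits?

Feasible sets respecting both limits:
- refs.bib+code.tar: size 15, file count 14, value 69
- slides.pdf+video.mp4: size 10, file count 13, value 53
- refs.bib+slides.pdf: size 8, file count 12, value 45
Best: 69 pts.

69 pts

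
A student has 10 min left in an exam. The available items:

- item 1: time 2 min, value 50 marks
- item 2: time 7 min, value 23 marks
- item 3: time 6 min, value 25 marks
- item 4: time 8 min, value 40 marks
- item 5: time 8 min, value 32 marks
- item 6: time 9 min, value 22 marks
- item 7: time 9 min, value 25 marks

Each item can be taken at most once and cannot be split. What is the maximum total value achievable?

90 marks

Check high-value combinations within 10 min:
- item 1+item 4: time 2+8=10, value 50+40=90
- item 1+item 5: time 2+8=10, value 50+32=82
- item 1+item 3: time 2+6=8, value 50+25=75
Best: 90 marks.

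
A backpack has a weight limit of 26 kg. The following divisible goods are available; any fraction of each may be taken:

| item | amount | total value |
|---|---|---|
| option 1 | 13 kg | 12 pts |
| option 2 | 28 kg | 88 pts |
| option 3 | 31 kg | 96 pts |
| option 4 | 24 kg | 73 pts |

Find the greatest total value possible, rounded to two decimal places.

Take in order of value per unit:
- option 2 (88/28 per unit): 26 of 28 → value 26×88/28 = 81.7143, running total 81.71
Total 81.71.

81.71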